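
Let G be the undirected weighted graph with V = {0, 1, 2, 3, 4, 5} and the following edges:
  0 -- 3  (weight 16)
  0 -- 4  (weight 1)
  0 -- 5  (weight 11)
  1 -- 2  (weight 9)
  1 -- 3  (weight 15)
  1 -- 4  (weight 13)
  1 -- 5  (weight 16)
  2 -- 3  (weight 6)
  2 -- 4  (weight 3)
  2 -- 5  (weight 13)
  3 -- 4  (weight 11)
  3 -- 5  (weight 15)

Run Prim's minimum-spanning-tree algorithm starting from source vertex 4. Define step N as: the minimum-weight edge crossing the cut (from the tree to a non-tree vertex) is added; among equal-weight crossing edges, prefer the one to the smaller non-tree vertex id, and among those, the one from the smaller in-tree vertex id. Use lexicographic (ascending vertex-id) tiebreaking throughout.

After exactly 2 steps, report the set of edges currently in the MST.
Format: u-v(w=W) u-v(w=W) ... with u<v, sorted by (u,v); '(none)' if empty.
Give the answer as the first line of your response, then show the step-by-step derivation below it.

0-4(w=1) 2-4(w=3)

step 1: add edge 0-4 (w=1); MST = {0-4(w=1)}
step 2: add edge 2-4 (w=3); MST = {0-4(w=1) 2-4(w=3)}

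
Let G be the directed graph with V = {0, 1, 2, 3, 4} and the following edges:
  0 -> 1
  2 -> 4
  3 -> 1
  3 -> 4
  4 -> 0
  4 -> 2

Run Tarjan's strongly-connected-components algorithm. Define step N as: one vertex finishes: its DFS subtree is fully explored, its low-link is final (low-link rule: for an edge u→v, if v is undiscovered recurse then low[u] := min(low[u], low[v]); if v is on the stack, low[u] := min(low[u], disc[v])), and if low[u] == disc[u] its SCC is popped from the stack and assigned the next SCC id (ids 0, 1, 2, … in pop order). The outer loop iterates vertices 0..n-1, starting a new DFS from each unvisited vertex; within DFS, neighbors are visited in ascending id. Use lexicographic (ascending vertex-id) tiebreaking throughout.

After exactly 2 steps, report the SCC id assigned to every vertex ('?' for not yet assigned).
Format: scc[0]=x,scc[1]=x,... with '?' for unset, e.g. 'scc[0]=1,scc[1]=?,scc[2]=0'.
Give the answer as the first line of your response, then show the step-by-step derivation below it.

scc[0]=1,scc[1]=0,scc[2]=?,scc[3]=?,scc[4]=?

step 1: low=(low[0]=0,low[1]=1,low[2]=?,low[3]=?,low[4]=?); scc=(scc[0]=?,scc[1]=0,scc[2]=?,scc[3]=?,scc[4]=?)
step 2: low=(low[0]=0,low[1]=1,low[2]=?,low[3]=?,low[4]=?); scc=(scc[0]=1,scc[1]=0,scc[2]=?,scc[3]=?,scc[4]=?)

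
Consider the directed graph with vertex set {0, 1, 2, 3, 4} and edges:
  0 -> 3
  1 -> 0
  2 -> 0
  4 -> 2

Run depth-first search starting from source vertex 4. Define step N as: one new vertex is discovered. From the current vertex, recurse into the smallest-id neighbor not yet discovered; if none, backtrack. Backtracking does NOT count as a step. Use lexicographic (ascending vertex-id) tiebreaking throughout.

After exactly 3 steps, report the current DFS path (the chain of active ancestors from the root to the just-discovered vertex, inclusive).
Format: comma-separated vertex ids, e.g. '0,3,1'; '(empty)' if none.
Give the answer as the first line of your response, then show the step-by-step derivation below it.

4,2,0

step 1: discover 4; path=4; order=4
step 2: discover 2; path=4>2; order=4,2
step 3: discover 0; path=4>2>0; order=4,2,0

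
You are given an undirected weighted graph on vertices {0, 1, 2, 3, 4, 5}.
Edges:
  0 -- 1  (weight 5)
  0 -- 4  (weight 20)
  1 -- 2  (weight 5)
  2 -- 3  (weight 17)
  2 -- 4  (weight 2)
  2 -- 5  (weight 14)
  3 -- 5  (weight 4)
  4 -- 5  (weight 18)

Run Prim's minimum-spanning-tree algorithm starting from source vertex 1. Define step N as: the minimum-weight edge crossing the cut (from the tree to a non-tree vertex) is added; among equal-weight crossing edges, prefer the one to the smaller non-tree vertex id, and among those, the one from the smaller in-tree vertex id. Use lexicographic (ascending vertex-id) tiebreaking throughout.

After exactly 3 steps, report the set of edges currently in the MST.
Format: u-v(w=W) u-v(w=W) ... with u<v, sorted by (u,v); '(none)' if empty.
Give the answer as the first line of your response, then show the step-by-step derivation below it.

0-1(w=5) 1-2(w=5) 2-4(w=2)

step 1: add edge 0-1 (w=5); MST = {0-1(w=5)}
step 2: add edge 1-2 (w=5); MST = {0-1(w=5) 1-2(w=5)}
step 3: add edge 2-4 (w=2); MST = {0-1(w=5) 1-2(w=5) 2-4(w=2)}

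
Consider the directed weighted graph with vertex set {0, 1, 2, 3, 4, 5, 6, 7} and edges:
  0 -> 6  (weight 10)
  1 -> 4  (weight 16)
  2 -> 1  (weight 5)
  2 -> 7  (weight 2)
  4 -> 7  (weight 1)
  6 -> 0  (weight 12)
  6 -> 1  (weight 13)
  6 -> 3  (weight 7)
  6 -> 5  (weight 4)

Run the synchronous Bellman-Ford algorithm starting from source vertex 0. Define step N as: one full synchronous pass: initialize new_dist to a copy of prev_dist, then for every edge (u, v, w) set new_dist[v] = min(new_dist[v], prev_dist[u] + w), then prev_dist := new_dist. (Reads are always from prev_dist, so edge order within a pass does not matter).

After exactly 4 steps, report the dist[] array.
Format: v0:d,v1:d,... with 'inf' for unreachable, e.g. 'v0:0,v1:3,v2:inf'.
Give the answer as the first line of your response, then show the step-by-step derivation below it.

v0:0,v1:23,v2:inf,v3:17,v4:39,v5:14,v6:10,v7:40

step 1: dist = v0:0,v1:inf,v2:inf,v3:inf,v4:inf,v5:inf,v6:10,v7:inf
step 2: dist = v0:0,v1:23,v2:inf,v3:17,v4:inf,v5:14,v6:10,v7:inf
step 3: dist = v0:0,v1:23,v2:inf,v3:17,v4:39,v5:14,v6:10,v7:inf
step 4: dist = v0:0,v1:23,v2:inf,v3:17,v4:39,v5:14,v6:10,v7:40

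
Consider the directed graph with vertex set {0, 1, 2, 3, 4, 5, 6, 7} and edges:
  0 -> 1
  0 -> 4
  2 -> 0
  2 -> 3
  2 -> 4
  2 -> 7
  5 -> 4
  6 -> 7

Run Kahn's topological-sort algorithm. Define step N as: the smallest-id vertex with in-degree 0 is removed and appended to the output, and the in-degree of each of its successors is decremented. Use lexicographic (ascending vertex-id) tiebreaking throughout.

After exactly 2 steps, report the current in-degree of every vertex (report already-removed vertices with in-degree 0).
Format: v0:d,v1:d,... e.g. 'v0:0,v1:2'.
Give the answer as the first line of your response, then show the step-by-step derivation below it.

v0:0,v1:0,v2:0,v3:0,v4:1,v5:0,v6:0,v7:1

step 1: output 2; order=[2]; indeg=(0,1,0,0,2,0,0,1)
step 2: output 0; order=[2,0]; indeg=(0,0,0,0,1,0,0,1)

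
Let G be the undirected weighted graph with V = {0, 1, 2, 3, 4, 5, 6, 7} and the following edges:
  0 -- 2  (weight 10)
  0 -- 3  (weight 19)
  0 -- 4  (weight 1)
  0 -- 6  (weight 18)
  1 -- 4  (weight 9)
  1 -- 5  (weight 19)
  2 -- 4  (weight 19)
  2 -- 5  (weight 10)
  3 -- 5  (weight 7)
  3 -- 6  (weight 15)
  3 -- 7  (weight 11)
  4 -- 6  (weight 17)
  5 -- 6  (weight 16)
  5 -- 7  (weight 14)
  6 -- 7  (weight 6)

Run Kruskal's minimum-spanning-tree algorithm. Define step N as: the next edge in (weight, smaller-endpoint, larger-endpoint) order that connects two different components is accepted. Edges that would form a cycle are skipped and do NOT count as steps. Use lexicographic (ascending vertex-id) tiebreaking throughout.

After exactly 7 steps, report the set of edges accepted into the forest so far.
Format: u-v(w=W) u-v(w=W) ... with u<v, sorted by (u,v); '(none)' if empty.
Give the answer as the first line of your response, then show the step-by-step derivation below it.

0-2(w=10) 0-4(w=1) 1-4(w=9) 2-5(w=10) 3-5(w=7) 3-7(w=11) 6-7(w=6)

step 1: add edge 0-4 (w=1); MST = {0-4(w=1)}
step 2: add edge 6-7 (w=6); MST = {0-4(w=1) 6-7(w=6)}
step 3: add edge 3-5 (w=7); MST = {0-4(w=1) 3-5(w=7) 6-7(w=6)}
step 4: add edge 1-4 (w=9); MST = {0-4(w=1) 1-4(w=9) 3-5(w=7) 6-7(w=6)}
step 5: add edge 0-2 (w=10); MST = {0-2(w=10) 0-4(w=1) 1-4(w=9) 3-5(w=7) 6-7(w=6)}
step 6: add edge 2-5 (w=10); MST = {0-2(w=10) 0-4(w=1) 1-4(w=9) 2-5(w=10) 3-5(w=7) 6-7(w=6)}
step 7: add edge 3-7 (w=11); MST = {0-2(w=10) 0-4(w=1) 1-4(w=9) 2-5(w=10) 3-5(w=7) 3-7(w=11) 6-7(w=6)}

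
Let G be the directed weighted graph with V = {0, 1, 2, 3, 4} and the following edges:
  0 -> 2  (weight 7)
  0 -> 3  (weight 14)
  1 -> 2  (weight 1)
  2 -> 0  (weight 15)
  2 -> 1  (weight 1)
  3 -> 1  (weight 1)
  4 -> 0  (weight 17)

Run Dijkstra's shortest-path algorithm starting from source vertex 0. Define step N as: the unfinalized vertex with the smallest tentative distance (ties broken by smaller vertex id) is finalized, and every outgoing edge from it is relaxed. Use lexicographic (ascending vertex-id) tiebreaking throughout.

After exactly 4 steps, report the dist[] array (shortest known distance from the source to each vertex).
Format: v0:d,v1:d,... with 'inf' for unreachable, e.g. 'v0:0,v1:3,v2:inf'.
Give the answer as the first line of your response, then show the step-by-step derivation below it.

v0:0,v1:8,v2:7,v3:14,v4:inf

step 1: dist = v0:0,v1:inf,v2:7,v3:14,v4:inf
step 2: dist = v0:0,v1:8,v2:7,v3:14,v4:inf
step 3: dist = v0:0,v1:8,v2:7,v3:14,v4:inf
step 4: dist = v0:0,v1:8,v2:7,v3:14,v4:inf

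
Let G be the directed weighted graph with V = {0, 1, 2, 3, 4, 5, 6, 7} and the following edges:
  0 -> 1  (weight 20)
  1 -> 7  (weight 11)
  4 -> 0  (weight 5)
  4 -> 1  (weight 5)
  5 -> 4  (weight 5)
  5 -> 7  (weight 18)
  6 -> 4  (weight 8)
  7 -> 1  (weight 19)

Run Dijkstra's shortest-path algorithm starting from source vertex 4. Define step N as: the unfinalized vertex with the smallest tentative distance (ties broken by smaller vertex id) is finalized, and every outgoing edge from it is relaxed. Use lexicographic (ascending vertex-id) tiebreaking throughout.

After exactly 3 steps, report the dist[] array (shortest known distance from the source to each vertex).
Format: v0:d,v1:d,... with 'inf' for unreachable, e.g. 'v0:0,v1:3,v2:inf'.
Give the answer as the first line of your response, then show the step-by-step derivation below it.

v0:5,v1:5,v2:inf,v3:inf,v4:0,v5:inf,v6:inf,v7:16

step 1: dist = v0:5,v1:5,v2:inf,v3:inf,v4:0,v5:inf,v6:inf,v7:inf
step 2: dist = v0:5,v1:5,v2:inf,v3:inf,v4:0,v5:inf,v6:inf,v7:inf
step 3: dist = v0:5,v1:5,v2:inf,v3:inf,v4:0,v5:inf,v6:inf,v7:16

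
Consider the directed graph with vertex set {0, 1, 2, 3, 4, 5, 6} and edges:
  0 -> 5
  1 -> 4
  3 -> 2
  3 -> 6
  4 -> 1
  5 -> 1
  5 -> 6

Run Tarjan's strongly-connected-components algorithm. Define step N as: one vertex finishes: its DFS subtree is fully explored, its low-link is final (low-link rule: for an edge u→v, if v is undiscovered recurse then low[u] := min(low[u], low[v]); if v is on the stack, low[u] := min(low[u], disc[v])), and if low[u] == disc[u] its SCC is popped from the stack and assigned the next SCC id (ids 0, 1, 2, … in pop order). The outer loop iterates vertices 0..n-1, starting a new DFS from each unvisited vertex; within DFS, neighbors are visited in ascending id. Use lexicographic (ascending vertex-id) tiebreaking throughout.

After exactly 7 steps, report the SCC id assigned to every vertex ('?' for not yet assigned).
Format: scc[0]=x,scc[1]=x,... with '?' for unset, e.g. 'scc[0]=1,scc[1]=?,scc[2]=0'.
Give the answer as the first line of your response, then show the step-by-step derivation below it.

scc[0]=3,scc[1]=0,scc[2]=4,scc[3]=5,scc[4]=0,scc[5]=2,scc[6]=1

step 1: low=(low[0]=0,low[1]=2,low[2]=?,low[3]=?,low[4]=2,low[5]=1,low[6]=?); scc=(scc[0]=?,scc[1]=?,scc[2]=?,scc[3]=?,scc[4]=?,scc[5]=?,scc[6]=?)
step 2: low=(low[0]=0,low[1]=2,low[2]=?,low[3]=?,low[4]=2,low[5]=1,low[6]=?); scc=(scc[0]=?,scc[1]=0,scc[2]=?,scc[3]=?,scc[4]=0,scc[5]=?,scc[6]=?)
step 3: low=(low[0]=0,low[1]=2,low[2]=?,low[3]=?,low[4]=2,low[5]=1,low[6]=4); scc=(scc[0]=?,scc[1]=0,scc[2]=?,scc[3]=?,scc[4]=0,scc[5]=?,scc[6]=1)
step 4: low=(low[0]=0,low[1]=2,low[2]=?,low[3]=?,low[4]=2,low[5]=1,low[6]=4); scc=(scc[0]=?,scc[1]=0,scc[2]=?,scc[3]=?,scc[4]=0,scc[5]=2,scc[6]=1)
step 5: low=(low[0]=0,low[1]=2,low[2]=?,low[3]=?,low[4]=2,low[5]=1,low[6]=4); scc=(scc[0]=3,scc[1]=0,scc[2]=?,scc[3]=?,scc[4]=0,scc[5]=2,scc[6]=1)
step 6: low=(low[0]=0,low[1]=2,low[2]=5,low[3]=?,low[4]=2,low[5]=1,low[6]=4); scc=(scc[0]=3,scc[1]=0,scc[2]=4,scc[3]=?,scc[4]=0,scc[5]=2,scc[6]=1)
step 7: low=(low[0]=0,low[1]=2,low[2]=5,low[3]=6,low[4]=2,low[5]=1,low[6]=4); scc=(scc[0]=3,scc[1]=0,scc[2]=4,scc[3]=5,scc[4]=0,scc[5]=2,scc[6]=1)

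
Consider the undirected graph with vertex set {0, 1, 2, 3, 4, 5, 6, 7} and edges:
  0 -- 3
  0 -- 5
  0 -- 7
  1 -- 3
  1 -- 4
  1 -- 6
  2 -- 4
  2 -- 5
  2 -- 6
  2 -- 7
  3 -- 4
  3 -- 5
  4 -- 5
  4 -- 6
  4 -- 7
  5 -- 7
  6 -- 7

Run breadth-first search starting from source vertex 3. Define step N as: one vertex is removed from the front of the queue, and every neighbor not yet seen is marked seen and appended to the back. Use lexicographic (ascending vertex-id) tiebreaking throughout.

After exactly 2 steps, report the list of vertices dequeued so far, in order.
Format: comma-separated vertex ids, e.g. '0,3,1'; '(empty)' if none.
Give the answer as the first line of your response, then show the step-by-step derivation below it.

3,0

step 1: dequeue 3; queue=[0,1,4,5]; order=3
step 2: dequeue 0; queue=[1,4,5,7]; order=3,0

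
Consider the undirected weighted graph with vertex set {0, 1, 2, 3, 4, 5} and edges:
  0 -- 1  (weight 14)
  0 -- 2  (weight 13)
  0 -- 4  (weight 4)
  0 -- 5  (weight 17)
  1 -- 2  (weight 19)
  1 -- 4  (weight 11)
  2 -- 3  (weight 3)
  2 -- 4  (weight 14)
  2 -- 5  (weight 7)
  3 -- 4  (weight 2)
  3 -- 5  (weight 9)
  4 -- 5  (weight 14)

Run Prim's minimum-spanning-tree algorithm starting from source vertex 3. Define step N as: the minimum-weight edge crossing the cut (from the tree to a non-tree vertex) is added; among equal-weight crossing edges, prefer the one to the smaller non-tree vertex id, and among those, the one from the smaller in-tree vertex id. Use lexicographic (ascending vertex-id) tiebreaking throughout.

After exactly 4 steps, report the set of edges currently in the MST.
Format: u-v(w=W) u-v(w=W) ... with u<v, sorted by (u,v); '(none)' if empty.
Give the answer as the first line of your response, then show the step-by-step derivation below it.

0-4(w=4) 2-3(w=3) 2-5(w=7) 3-4(w=2)

step 1: add edge 3-4 (w=2); MST = {3-4(w=2)}
step 2: add edge 2-3 (w=3); MST = {2-3(w=3) 3-4(w=2)}
step 3: add edge 0-4 (w=4); MST = {0-4(w=4) 2-3(w=3) 3-4(w=2)}
step 4: add edge 2-5 (w=7); MST = {0-4(w=4) 2-3(w=3) 2-5(w=7) 3-4(w=2)}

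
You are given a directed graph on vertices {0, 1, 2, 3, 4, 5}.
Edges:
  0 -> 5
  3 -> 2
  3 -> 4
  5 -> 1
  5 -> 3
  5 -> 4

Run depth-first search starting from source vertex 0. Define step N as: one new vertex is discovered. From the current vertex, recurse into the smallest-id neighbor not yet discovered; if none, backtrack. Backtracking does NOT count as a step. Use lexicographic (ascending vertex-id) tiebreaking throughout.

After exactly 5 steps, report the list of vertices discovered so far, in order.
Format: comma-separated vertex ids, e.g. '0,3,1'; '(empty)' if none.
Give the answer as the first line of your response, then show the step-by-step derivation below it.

0,5,1,3,2

step 1: discover 0; path=0; order=0
step 2: discover 5; path=0>5; order=0,5
step 3: discover 1; path=0>5>1; order=0,5,1
step 4: discover 3; path=0>5>3; order=0,5,1,3
step 5: discover 2; path=0>5>3>2; order=0,5,1,3,2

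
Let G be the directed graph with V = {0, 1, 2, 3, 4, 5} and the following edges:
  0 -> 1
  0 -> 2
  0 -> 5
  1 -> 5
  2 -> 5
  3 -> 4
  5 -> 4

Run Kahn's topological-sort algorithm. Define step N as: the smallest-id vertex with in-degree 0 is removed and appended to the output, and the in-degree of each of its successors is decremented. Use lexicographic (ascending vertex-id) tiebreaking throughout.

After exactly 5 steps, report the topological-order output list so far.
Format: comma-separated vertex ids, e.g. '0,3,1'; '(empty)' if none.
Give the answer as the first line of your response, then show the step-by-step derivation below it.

0,1,2,3,5

step 1: output 0; order=[0]; indeg=(0,0,0,0,2,2)
step 2: output 1; order=[0,1]; indeg=(0,0,0,0,2,1)
step 3: output 2; order=[0,1,2]; indeg=(0,0,0,0,2,0)
step 4: output 3; order=[0,1,2,3]; indeg=(0,0,0,0,1,0)
step 5: output 5; order=[0,1,2,3,5]; indeg=(0,0,0,0,0,0)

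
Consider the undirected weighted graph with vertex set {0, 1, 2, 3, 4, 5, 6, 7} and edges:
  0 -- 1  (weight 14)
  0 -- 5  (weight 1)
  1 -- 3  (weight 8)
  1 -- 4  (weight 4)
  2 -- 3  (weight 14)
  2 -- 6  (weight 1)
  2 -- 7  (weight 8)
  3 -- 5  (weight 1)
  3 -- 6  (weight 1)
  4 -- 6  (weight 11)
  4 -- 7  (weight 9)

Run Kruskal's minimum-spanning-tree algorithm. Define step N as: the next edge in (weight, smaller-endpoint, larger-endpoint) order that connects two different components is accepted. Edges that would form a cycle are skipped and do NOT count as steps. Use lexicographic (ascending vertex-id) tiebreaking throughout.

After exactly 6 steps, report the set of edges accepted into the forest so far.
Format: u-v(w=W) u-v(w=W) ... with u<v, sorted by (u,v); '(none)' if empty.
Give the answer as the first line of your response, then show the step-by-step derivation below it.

0-5(w=1) 1-3(w=8) 1-4(w=4) 2-6(w=1) 3-5(w=1) 3-6(w=1)

step 1: add edge 0-5 (w=1); MST = {0-5(w=1)}
step 2: add edge 2-6 (w=1); MST = {0-5(w=1) 2-6(w=1)}
step 3: add edge 3-5 (w=1); MST = {0-5(w=1) 2-6(w=1) 3-5(w=1)}
step 4: add edge 3-6 (w=1); MST = {0-5(w=1) 2-6(w=1) 3-5(w=1) 3-6(w=1)}
step 5: add edge 1-4 (w=4); MST = {0-5(w=1) 1-4(w=4) 2-6(w=1) 3-5(w=1) 3-6(w=1)}
step 6: add edge 1-3 (w=8); MST = {0-5(w=1) 1-3(w=8) 1-4(w=4) 2-6(w=1) 3-5(w=1) 3-6(w=1)}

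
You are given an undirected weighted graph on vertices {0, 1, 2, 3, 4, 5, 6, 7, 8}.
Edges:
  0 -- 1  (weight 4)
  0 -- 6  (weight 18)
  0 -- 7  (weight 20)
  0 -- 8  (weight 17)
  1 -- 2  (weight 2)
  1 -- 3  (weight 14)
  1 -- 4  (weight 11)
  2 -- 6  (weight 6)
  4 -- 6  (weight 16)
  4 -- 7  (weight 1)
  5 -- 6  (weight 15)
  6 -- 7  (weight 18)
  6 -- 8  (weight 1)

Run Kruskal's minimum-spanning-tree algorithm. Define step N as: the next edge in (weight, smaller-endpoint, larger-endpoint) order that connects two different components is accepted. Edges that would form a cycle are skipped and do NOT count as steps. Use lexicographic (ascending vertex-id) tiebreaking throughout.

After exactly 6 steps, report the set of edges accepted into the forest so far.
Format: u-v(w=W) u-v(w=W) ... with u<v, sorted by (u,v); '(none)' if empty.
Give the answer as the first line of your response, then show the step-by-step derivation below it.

0-1(w=4) 1-2(w=2) 1-4(w=11) 2-6(w=6) 4-7(w=1) 6-8(w=1)

step 1: add edge 4-7 (w=1); MST = {4-7(w=1)}
step 2: add edge 6-8 (w=1); MST = {4-7(w=1) 6-8(w=1)}
step 3: add edge 1-2 (w=2); MST = {1-2(w=2) 4-7(w=1) 6-8(w=1)}
step 4: add edge 0-1 (w=4); MST = {0-1(w=4) 1-2(w=2) 4-7(w=1) 6-8(w=1)}
step 5: add edge 2-6 (w=6); MST = {0-1(w=4) 1-2(w=2) 2-6(w=6) 4-7(w=1) 6-8(w=1)}
step 6: add edge 1-4 (w=11); MST = {0-1(w=4) 1-2(w=2) 1-4(w=11) 2-6(w=6) 4-7(w=1) 6-8(w=1)}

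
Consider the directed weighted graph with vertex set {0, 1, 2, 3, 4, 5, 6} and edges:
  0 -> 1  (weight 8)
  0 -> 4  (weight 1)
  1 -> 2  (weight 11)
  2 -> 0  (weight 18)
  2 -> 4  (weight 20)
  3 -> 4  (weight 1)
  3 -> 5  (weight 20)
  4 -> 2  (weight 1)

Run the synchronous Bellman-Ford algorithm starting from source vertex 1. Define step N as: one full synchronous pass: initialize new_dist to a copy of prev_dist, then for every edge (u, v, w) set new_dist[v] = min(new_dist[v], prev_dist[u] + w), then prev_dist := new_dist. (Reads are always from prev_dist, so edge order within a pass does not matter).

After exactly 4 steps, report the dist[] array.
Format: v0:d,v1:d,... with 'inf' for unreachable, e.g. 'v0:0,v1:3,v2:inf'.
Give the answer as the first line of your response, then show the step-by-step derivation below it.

v0:29,v1:0,v2:11,v3:inf,v4:30,v5:inf,v6:inf

step 1: dist = v0:inf,v1:0,v2:11,v3:inf,v4:inf,v5:inf,v6:inf
step 2: dist = v0:29,v1:0,v2:11,v3:inf,v4:31,v5:inf,v6:inf
step 3: dist = v0:29,v1:0,v2:11,v3:inf,v4:30,v5:inf,v6:inf
step 4: dist = v0:29,v1:0,v2:11,v3:inf,v4:30,v5:inf,v6:inf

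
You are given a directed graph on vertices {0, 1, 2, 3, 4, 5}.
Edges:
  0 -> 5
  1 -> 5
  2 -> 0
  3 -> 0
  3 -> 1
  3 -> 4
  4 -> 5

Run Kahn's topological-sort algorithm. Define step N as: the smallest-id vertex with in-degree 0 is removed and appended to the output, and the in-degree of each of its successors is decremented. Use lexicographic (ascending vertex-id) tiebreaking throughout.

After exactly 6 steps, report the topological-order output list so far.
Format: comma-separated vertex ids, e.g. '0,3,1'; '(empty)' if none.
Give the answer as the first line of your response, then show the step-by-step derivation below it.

2,3,0,1,4,5

step 1: output 2; order=[2]; indeg=(1,1,0,0,1,3)
step 2: output 3; order=[2,3]; indeg=(0,0,0,0,0,3)
step 3: output 0; order=[2,3,0]; indeg=(0,0,0,0,0,2)
step 4: output 1; order=[2,3,0,1]; indeg=(0,0,0,0,0,1)
step 5: output 4; order=[2,3,0,1,4]; indeg=(0,0,0,0,0,0)
step 6: output 5; order=[2,3,0,1,4,5]; indeg=(0,0,0,0,0,0)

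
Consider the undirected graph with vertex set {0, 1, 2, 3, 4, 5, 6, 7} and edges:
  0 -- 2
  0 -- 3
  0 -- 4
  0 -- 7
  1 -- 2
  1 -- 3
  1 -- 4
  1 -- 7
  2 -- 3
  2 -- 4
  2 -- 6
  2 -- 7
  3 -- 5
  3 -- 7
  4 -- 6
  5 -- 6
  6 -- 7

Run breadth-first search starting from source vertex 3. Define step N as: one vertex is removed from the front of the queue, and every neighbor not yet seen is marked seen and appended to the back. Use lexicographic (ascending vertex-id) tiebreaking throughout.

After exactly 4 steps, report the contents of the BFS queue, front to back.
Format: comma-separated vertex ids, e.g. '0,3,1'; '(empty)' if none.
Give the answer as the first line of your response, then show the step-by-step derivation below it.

5,7,4,6

step 1: dequeue 3; queue=[0,1,2,5,7]; order=3
step 2: dequeue 0; queue=[1,2,5,7,4]; order=3,0
step 3: dequeue 1; queue=[2,5,7,4]; order=3,0,1
step 4: dequeue 2; queue=[5,7,4,6]; order=3,0,1,2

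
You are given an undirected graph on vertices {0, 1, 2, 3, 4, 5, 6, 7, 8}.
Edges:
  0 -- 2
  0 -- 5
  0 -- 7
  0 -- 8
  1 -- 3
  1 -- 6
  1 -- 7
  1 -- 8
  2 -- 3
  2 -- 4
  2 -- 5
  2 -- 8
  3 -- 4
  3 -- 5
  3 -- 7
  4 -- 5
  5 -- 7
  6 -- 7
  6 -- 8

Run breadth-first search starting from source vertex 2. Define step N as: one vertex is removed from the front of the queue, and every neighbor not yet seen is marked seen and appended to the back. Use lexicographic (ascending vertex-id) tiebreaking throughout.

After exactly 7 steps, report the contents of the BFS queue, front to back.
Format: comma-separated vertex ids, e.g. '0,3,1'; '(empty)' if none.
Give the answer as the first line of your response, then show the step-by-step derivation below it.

1,6

step 1: dequeue 2; queue=[0,3,4,5,8]; order=2
step 2: dequeue 0; queue=[3,4,5,8,7]; order=2,0
step 3: dequeue 3; queue=[4,5,8,7,1]; order=2,0,3
step 4: dequeue 4; queue=[5,8,7,1]; order=2,0,3,4
step 5: dequeue 5; queue=[8,7,1]; order=2,0,3,4,5
step 6: dequeue 8; queue=[7,1,6]; order=2,0,3,4,5,8
step 7: dequeue 7; queue=[1,6]; order=2,0,3,4,5,8,7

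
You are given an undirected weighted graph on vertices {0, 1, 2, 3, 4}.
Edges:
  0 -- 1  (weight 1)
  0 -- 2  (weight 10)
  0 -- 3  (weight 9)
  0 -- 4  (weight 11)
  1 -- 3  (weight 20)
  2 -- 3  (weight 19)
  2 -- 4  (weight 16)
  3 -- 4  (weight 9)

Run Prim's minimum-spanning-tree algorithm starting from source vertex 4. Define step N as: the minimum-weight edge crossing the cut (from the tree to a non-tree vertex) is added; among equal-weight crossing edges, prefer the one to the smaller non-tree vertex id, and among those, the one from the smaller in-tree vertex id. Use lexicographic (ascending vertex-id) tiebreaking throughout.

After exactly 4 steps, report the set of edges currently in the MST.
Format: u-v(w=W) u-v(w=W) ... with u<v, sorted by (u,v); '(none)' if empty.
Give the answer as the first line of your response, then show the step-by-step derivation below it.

0-1(w=1) 0-2(w=10) 0-3(w=9) 3-4(w=9)

step 1: add edge 3-4 (w=9); MST = {3-4(w=9)}
step 2: add edge 0-3 (w=9); MST = {0-3(w=9) 3-4(w=9)}
step 3: add edge 0-1 (w=1); MST = {0-1(w=1) 0-3(w=9) 3-4(w=9)}
step 4: add edge 0-2 (w=10); MST = {0-1(w=1) 0-2(w=10) 0-3(w=9) 3-4(w=9)}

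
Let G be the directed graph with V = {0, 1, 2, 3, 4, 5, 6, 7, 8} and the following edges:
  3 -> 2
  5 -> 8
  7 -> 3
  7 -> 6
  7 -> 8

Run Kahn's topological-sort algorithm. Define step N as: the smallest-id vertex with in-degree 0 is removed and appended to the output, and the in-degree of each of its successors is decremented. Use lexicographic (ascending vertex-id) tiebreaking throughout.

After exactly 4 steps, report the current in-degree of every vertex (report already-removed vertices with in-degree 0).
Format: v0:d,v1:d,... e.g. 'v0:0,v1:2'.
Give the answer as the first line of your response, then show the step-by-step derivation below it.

v0:0,v1:0,v2:1,v3:1,v4:0,v5:0,v6:1,v7:0,v8:1

step 1: output 0; order=[0]; indeg=(0,0,1,1,0,0,1,0,2)
step 2: output 1; order=[0,1]; indeg=(0,0,1,1,0,0,1,0,2)
step 3: output 4; order=[0,1,4]; indeg=(0,0,1,1,0,0,1,0,2)
step 4: output 5; order=[0,1,4,5]; indeg=(0,0,1,1,0,0,1,0,1)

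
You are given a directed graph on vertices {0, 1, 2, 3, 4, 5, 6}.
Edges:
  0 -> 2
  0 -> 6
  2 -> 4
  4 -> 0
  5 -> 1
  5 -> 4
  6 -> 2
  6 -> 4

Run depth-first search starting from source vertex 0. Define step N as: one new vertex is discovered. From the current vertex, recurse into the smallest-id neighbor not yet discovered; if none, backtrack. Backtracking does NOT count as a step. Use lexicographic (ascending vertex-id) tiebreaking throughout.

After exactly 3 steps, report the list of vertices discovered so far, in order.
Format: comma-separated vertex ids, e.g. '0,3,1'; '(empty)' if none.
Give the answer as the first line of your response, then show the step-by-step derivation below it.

0,2,4

step 1: discover 0; path=0; order=0
step 2: discover 2; path=0>2; order=0,2
step 3: discover 4; path=0>2>4; order=0,2,4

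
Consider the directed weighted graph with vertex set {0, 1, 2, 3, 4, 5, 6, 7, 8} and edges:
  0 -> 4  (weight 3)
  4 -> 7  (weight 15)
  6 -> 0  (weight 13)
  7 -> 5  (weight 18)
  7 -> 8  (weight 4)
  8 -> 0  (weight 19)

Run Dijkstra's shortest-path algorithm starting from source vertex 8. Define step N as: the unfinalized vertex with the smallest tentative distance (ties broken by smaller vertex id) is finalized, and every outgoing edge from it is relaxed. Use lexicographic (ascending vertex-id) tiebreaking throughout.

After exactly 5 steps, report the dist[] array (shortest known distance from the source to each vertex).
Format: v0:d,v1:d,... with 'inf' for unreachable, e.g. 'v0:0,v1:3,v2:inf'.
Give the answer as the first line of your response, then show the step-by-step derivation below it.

v0:19,v1:inf,v2:inf,v3:inf,v4:22,v5:55,v6:inf,v7:37,v8:0

step 1: dist = v0:19,v1:inf,v2:inf,v3:inf,v4:inf,v5:inf,v6:inf,v7:inf,v8:0
step 2: dist = v0:19,v1:inf,v2:inf,v3:inf,v4:22,v5:inf,v6:inf,v7:inf,v8:0
step 3: dist = v0:19,v1:inf,v2:inf,v3:inf,v4:22,v5:inf,v6:inf,v7:37,v8:0
step 4: dist = v0:19,v1:inf,v2:inf,v3:inf,v4:22,v5:55,v6:inf,v7:37,v8:0
step 5: dist = v0:19,v1:inf,v2:inf,v3:inf,v4:22,v5:55,v6:inf,v7:37,v8:0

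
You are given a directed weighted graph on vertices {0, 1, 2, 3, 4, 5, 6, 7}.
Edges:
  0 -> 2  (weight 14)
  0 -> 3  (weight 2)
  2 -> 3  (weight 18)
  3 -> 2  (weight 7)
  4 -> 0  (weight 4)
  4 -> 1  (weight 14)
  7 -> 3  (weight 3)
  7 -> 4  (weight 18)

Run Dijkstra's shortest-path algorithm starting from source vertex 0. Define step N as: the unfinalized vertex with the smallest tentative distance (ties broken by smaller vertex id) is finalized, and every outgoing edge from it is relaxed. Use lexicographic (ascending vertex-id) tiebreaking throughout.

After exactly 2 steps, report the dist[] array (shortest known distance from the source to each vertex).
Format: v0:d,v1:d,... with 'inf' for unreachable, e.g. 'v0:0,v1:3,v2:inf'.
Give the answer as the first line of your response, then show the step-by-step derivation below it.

v0:0,v1:inf,v2:9,v3:2,v4:inf,v5:inf,v6:inf,v7:inf

step 1: dist = v0:0,v1:inf,v2:14,v3:2,v4:inf,v5:inf,v6:inf,v7:inf
step 2: dist = v0:0,v1:inf,v2:9,v3:2,v4:inf,v5:inf,v6:inf,v7:inf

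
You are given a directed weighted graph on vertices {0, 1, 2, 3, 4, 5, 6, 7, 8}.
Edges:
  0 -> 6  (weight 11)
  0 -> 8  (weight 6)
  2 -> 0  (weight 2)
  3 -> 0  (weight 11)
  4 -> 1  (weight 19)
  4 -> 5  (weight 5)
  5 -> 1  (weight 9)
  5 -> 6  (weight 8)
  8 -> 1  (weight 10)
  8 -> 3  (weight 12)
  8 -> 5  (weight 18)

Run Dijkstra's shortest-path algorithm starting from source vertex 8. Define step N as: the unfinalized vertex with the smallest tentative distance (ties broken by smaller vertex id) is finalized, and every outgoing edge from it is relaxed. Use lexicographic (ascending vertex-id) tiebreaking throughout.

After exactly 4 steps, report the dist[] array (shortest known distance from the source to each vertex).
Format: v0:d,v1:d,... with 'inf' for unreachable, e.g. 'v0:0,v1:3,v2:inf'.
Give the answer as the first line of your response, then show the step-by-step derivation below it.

v0:23,v1:10,v2:inf,v3:12,v4:inf,v5:18,v6:26,v7:inf,v8:0

step 1: dist = v0:inf,v1:10,v2:inf,v3:12,v4:inf,v5:18,v6:inf,v7:inf,v8:0
step 2: dist = v0:inf,v1:10,v2:inf,v3:12,v4:inf,v5:18,v6:inf,v7:inf,v8:0
step 3: dist = v0:23,v1:10,v2:inf,v3:12,v4:inf,v5:18,v6:inf,v7:inf,v8:0
step 4: dist = v0:23,v1:10,v2:inf,v3:12,v4:inf,v5:18,v6:26,v7:inf,v8:0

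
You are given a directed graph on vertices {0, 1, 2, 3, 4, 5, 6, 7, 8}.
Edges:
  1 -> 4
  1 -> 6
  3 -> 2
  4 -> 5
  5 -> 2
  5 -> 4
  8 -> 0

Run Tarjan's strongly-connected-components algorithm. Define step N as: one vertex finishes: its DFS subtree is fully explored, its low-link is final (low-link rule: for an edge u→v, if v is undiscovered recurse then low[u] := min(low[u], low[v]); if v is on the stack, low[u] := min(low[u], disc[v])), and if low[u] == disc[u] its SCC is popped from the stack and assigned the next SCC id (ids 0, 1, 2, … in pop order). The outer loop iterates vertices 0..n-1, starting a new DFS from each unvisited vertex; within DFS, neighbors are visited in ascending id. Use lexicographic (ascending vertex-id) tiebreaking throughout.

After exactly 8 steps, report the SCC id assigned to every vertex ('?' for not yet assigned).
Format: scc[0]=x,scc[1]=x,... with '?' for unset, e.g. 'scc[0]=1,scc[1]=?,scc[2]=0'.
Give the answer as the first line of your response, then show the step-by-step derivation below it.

scc[0]=0,scc[1]=4,scc[2]=1,scc[3]=5,scc[4]=2,scc[5]=2,scc[6]=3,scc[7]=6,scc[8]=?

step 1: low=(low[0]=0,low[1]=?,low[2]=?,low[3]=?,low[4]=?,low[5]=?,low[6]=?,low[7]=?,low[8]=?); scc=(scc[0]=0,scc[1]=?,scc[2]=?,scc[3]=?,scc[4]=?,scc[5]=?,scc[6]=?,scc[7]=?,scc[8]=?)
step 2: low=(low[0]=0,low[1]=1,low[2]=4,low[3]=?,low[4]=2,low[5]=3,low[6]=?,low[7]=?,low[8]=?); scc=(scc[0]=0,scc[1]=?,scc[2]=1,scc[3]=?,scc[4]=?,scc[5]=?,scc[6]=?,scc[7]=?,scc[8]=?)
step 3: low=(low[0]=0,low[1]=1,low[2]=4,low[3]=?,low[4]=2,low[5]=2,low[6]=?,low[7]=?,low[8]=?); scc=(scc[0]=0,scc[1]=?,scc[2]=1,scc[3]=?,scc[4]=?,scc[5]=?,scc[6]=?,scc[7]=?,scc[8]=?)
step 4: low=(low[0]=0,low[1]=1,low[2]=4,low[3]=?,low[4]=2,low[5]=2,low[6]=?,low[7]=?,low[8]=?); scc=(scc[0]=0,scc[1]=?,scc[2]=1,scc[3]=?,scc[4]=2,scc[5]=2,scc[6]=?,scc[7]=?,scc[8]=?)
step 5: low=(low[0]=0,low[1]=1,low[2]=4,low[3]=?,low[4]=2,low[5]=2,low[6]=5,low[7]=?,low[8]=?); scc=(scc[0]=0,scc[1]=?,scc[2]=1,scc[3]=?,scc[4]=2,scc[5]=2,scc[6]=3,scc[7]=?,scc[8]=?)
step 6: low=(low[0]=0,low[1]=1,low[2]=4,low[3]=?,low[4]=2,low[5]=2,low[6]=5,low[7]=?,low[8]=?); scc=(scc[0]=0,scc[1]=4,scc[2]=1,scc[3]=?,scc[4]=2,scc[5]=2,scc[6]=3,scc[7]=?,scc[8]=?)
step 7: low=(low[0]=0,low[1]=1,low[2]=4,low[3]=6,low[4]=2,low[5]=2,low[6]=5,low[7]=?,low[8]=?); scc=(scc[0]=0,scc[1]=4,scc[2]=1,scc[3]=5,scc[4]=2,scc[5]=2,scc[6]=3,scc[7]=?,scc[8]=?)
step 8: low=(low[0]=0,low[1]=1,low[2]=4,low[3]=6,low[4]=2,low[5]=2,low[6]=5,low[7]=7,low[8]=?); scc=(scc[0]=0,scc[1]=4,scc[2]=1,scc[3]=5,scc[4]=2,scc[5]=2,scc[6]=3,scc[7]=6,scc[8]=?)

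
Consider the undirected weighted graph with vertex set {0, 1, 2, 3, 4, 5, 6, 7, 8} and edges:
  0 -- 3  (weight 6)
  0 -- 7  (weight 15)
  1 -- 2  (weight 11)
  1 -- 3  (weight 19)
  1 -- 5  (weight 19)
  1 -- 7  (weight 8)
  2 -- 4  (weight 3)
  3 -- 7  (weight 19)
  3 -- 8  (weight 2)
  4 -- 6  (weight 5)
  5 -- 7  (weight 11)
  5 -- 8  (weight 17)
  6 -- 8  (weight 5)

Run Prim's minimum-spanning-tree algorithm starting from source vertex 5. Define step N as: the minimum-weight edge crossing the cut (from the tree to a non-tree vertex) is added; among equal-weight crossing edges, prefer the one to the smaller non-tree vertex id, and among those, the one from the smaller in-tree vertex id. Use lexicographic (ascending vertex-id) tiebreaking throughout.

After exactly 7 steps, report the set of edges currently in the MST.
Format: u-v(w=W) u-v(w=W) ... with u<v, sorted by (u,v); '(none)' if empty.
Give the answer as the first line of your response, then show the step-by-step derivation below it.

1-2(w=11) 1-7(w=8) 2-4(w=3) 3-8(w=2) 4-6(w=5) 5-7(w=11) 6-8(w=5)

step 1: add edge 5-7 (w=11); MST = {5-7(w=11)}
step 2: add edge 1-7 (w=8); MST = {1-7(w=8) 5-7(w=11)}
step 3: add edge 1-2 (w=11); MST = {1-2(w=11) 1-7(w=8) 5-7(w=11)}
step 4: add edge 2-4 (w=3); MST = {1-2(w=11) 1-7(w=8) 2-4(w=3) 5-7(w=11)}
step 5: add edge 4-6 (w=5); MST = {1-2(w=11) 1-7(w=8) 2-4(w=3) 4-6(w=5) 5-7(w=11)}
step 6: add edge 6-8 (w=5); MST = {1-2(w=11) 1-7(w=8) 2-4(w=3) 4-6(w=5) 5-7(w=11) 6-8(w=5)}
step 7: add edge 3-8 (w=2); MST = {1-2(w=11) 1-7(w=8) 2-4(w=3) 3-8(w=2) 4-6(w=5) 5-7(w=11) 6-8(w=5)}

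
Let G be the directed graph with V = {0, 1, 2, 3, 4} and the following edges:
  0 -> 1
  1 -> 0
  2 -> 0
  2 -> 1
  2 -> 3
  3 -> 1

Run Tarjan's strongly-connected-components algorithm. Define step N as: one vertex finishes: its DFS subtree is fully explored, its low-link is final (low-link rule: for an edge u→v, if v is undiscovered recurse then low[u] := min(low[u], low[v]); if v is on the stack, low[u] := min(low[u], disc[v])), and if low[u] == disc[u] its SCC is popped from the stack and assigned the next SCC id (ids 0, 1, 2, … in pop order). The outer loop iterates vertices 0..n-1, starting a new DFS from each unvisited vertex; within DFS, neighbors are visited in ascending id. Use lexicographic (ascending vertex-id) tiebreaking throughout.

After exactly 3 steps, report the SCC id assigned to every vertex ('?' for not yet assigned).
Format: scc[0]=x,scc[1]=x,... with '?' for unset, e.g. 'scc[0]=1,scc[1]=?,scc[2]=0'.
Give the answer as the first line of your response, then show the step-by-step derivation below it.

scc[0]=0,scc[1]=0,scc[2]=?,scc[3]=1,scc[4]=?

step 1: low=(low[0]=0,low[1]=0,low[2]=?,low[3]=?,low[4]=?); scc=(scc[0]=?,scc[1]=?,scc[2]=?,scc[3]=?,scc[4]=?)
step 2: low=(low[0]=0,low[1]=0,low[2]=?,low[3]=?,low[4]=?); scc=(scc[0]=0,scc[1]=0,scc[2]=?,scc[3]=?,scc[4]=?)
step 3: low=(low[0]=0,low[1]=0,low[2]=2,low[3]=3,low[4]=?); scc=(scc[0]=0,scc[1]=0,scc[2]=?,scc[3]=1,scc[4]=?)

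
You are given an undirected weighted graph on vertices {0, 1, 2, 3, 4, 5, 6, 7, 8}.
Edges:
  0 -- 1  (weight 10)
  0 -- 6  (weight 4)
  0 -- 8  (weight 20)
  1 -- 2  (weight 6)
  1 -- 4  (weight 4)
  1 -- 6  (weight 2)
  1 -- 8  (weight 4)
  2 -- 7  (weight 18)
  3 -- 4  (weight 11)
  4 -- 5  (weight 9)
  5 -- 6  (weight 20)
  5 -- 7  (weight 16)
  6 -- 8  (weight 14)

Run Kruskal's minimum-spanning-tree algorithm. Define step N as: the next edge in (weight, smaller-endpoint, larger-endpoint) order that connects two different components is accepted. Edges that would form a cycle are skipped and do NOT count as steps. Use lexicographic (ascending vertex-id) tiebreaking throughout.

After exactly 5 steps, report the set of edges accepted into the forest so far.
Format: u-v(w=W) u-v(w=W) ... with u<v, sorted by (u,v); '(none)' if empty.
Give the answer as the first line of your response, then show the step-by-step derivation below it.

0-6(w=4) 1-2(w=6) 1-4(w=4) 1-6(w=2) 1-8(w=4)

step 1: add edge 1-6 (w=2); MST = {1-6(w=2)}
step 2: add edge 0-6 (w=4); MST = {0-6(w=4) 1-6(w=2)}
step 3: add edge 1-4 (w=4); MST = {0-6(w=4) 1-4(w=4) 1-6(w=2)}
step 4: add edge 1-8 (w=4); MST = {0-6(w=4) 1-4(w=4) 1-6(w=2) 1-8(w=4)}
step 5: add edge 1-2 (w=6); MST = {0-6(w=4) 1-2(w=6) 1-4(w=4) 1-6(w=2) 1-8(w=4)}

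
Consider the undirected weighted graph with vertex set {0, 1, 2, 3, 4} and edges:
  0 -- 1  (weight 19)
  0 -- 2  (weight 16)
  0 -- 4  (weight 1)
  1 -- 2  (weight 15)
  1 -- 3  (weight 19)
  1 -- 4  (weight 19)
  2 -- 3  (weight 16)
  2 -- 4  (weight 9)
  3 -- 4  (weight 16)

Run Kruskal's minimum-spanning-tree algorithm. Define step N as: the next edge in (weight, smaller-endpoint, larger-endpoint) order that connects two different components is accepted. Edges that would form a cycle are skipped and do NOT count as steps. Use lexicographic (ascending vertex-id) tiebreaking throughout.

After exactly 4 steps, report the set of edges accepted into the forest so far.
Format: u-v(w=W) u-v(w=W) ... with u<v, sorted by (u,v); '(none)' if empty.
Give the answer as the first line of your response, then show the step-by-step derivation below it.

0-4(w=1) 1-2(w=15) 2-3(w=16) 2-4(w=9)

step 1: add edge 0-4 (w=1); MST = {0-4(w=1)}
step 2: add edge 2-4 (w=9); MST = {0-4(w=1) 2-4(w=9)}
step 3: add edge 1-2 (w=15); MST = {0-4(w=1) 1-2(w=15) 2-4(w=9)}
step 4: add edge 2-3 (w=16); MST = {0-4(w=1) 1-2(w=15) 2-3(w=16) 2-4(w=9)}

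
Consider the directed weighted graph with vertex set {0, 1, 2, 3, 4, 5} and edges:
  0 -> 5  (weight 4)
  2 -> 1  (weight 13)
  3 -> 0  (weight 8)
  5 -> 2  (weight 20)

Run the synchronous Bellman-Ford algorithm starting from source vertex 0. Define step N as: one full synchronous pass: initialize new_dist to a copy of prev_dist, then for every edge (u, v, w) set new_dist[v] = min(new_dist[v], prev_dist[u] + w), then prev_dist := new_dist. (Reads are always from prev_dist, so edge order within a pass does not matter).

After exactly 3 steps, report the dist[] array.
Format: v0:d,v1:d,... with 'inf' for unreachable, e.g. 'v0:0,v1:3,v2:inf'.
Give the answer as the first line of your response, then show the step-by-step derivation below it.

v0:0,v1:37,v2:24,v3:inf,v4:inf,v5:4

step 1: dist = v0:0,v1:inf,v2:inf,v3:inf,v4:inf,v5:4
step 2: dist = v0:0,v1:inf,v2:24,v3:inf,v4:inf,v5:4
step 3: dist = v0:0,v1:37,v2:24,v3:inf,v4:inf,v5:4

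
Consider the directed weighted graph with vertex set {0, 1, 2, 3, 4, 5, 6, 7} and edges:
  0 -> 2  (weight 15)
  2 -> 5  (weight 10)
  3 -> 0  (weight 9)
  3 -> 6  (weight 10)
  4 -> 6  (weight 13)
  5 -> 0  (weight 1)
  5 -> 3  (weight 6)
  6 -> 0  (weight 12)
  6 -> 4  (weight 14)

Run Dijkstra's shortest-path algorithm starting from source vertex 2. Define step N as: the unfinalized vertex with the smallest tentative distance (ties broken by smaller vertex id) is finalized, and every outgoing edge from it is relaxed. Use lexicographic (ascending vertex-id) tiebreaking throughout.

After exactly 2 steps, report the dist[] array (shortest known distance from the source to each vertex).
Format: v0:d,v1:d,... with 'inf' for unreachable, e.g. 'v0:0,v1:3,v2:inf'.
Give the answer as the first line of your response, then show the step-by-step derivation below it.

v0:11,v1:inf,v2:0,v3:16,v4:inf,v5:10,v6:inf,v7:inf

step 1: dist = v0:inf,v1:inf,v2:0,v3:inf,v4:inf,v5:10,v6:inf,v7:inf
step 2: dist = v0:11,v1:inf,v2:0,v3:16,v4:inf,v5:10,v6:inf,v7:inf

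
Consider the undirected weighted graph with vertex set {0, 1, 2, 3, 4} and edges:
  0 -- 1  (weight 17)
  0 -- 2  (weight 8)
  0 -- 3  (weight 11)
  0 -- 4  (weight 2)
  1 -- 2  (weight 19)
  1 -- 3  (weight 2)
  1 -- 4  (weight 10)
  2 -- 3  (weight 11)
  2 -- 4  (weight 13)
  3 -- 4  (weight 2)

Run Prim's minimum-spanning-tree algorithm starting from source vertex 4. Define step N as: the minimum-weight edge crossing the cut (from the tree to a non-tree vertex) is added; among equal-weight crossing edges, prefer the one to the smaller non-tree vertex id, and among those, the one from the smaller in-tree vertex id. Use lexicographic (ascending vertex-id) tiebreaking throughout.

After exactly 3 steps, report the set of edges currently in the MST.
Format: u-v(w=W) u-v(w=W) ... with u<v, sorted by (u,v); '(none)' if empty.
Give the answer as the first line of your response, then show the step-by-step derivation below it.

0-4(w=2) 1-3(w=2) 3-4(w=2)

step 1: add edge 0-4 (w=2); MST = {0-4(w=2)}
step 2: add edge 3-4 (w=2); MST = {0-4(w=2) 3-4(w=2)}
step 3: add edge 1-3 (w=2); MST = {0-4(w=2) 1-3(w=2) 3-4(w=2)}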